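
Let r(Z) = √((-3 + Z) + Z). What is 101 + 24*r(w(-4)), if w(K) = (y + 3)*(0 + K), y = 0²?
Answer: 101 + 72*I*√3 ≈ 101.0 + 124.71*I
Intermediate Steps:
y = 0
w(K) = 3*K (w(K) = (0 + 3)*(0 + K) = 3*K)
r(Z) = √(-3 + 2*Z)
101 + 24*r(w(-4)) = 101 + 24*√(-3 + 2*(3*(-4))) = 101 + 24*√(-3 + 2*(-12)) = 101 + 24*√(-3 - 24) = 101 + 24*√(-27) = 101 + 24*(3*I*√3) = 101 + 72*I*√3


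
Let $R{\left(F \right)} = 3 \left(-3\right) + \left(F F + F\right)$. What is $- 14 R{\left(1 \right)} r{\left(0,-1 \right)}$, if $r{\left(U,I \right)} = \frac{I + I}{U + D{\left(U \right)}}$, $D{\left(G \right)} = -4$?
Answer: $49$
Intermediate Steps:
$r{\left(U,I \right)} = \frac{2 I}{-4 + U}$ ($r{\left(U,I \right)} = \frac{I + I}{U - 4} = \frac{2 I}{-4 + U}$)
$R{\left(F \right)} = -9 + F + F^{2}$ ($R{\left(F \right)} = -9 + \left(F^{2} + F\right) = -9 + \left(F + F^{2}\right) = -9 + F + F^{2}$)
$- 14 R{\left(1 \right)} r{\left(0,-1 \right)} = - 14 \left(-9 + 1 + 1^{2}\right) 2 \left(-1\right) \frac{1}{-4 + 0} = - 14 \left(-9 + 1 + 1\right) 2 \left(-1\right) \frac{1}{-4} = \left(-14\right) \left(-7\right) 2 \left(-1\right) \left(- \frac{1}{4}\right) = 98 \cdot \frac{1}{2} = 49$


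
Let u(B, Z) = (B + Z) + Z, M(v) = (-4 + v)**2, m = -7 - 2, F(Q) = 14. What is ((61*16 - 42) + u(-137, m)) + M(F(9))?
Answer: 879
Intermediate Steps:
m = -9
u(B, Z) = B + 2*Z
((61*16 - 42) + u(-137, m)) + M(F(9)) = ((61*16 - 42) + (-137 + 2*(-9))) + (-4 + 14)**2 = ((976 - 42) + (-137 - 18)) + 10**2 = (934 - 155) + 100 = 779 + 100 = 879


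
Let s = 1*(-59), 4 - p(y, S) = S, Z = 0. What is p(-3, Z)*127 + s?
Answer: 449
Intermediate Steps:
p(y, S) = 4 - S
s = -59
p(-3, Z)*127 + s = (4 - 1*0)*127 - 59 = (4 + 0)*127 - 59 = 4*127 - 59 = 508 - 59 = 449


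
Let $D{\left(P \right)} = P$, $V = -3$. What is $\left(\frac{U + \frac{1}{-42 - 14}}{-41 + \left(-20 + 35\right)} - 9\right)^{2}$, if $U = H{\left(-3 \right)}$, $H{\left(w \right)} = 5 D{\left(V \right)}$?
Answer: $\frac{150381169}{2119936} \approx 70.937$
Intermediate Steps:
$H{\left(w \right)} = -15$ ($H{\left(w \right)} = 5 \left(-3\right) = -15$)
$U = -15$
$\left(\frac{U + \frac{1}{-42 - 14}}{-41 + \left(-20 + 35\right)} - 9\right)^{2} = \left(\frac{-15 + \frac{1}{-42 - 14}}{-41 + \left(-20 + 35\right)} - 9\right)^{2} = \left(\frac{-15 + \frac{1}{-56}}{-41 + 15} - 9\right)^{2} = \left(\frac{-15 - \frac{1}{56}}{-26} - 9\right)^{2} = \left(\left(- \frac{841}{56}\right) \left(- \frac{1}{26}\right) - 9\right)^{2} = \left(\frac{841}{1456} - 9\right)^{2} = \left(- \frac{12263}{1456}\right)^{2} = \frac{150381169}{2119936}$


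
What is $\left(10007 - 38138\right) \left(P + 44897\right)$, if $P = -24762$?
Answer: $-566417685$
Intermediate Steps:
$\left(10007 - 38138\right) \left(P + 44897\right) = \left(10007 - 38138\right) \left(-24762 + 44897\right) = \left(-28131\right) 20135 = -566417685$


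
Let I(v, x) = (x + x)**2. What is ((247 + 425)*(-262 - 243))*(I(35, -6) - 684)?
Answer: 183254400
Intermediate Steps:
I(v, x) = 4*x**2 (I(v, x) = (2*x)**2 = 4*x**2)
((247 + 425)*(-262 - 243))*(I(35, -6) - 684) = ((247 + 425)*(-262 - 243))*(4*(-6)**2 - 684) = (672*(-505))*(4*36 - 684) = -339360*(144 - 684) = -339360*(-540) = 183254400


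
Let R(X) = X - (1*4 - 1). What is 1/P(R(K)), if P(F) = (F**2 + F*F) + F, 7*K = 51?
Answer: 49/2010 ≈ 0.024378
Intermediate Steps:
K = 51/7 (K = (1/7)*51 = 51/7 ≈ 7.2857)
R(X) = -3 + X (R(X) = X - (4 - 1) = X - 1*3 = X - 3 = -3 + X)
P(F) = F + 2*F**2 (P(F) = (F**2 + F**2) + F = 2*F**2 + F = F + 2*F**2)
1/P(R(K)) = 1/((-3 + 51/7)*(1 + 2*(-3 + 51/7))) = 1/(30*(1 + 2*(30/7))/7) = 1/(30*(1 + 60/7)/7) = 1/((30/7)*(67/7)) = 1/(2010/49) = 49/2010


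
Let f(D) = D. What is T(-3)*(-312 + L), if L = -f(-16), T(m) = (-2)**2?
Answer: -1184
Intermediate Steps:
T(m) = 4
L = 16 (L = -1*(-16) = 16)
T(-3)*(-312 + L) = 4*(-312 + 16) = 4*(-296) = -1184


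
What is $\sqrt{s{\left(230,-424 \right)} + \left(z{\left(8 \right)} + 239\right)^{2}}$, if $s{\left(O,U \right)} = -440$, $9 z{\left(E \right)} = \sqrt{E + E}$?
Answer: $\frac{\sqrt{4608385}}{9} \approx 238.52$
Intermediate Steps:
$z{\left(E \right)} = \frac{\sqrt{2} \sqrt{E}}{9}$ ($z{\left(E \right)} = \frac{\sqrt{E + E}}{9} = \frac{\sqrt{2 E}}{9} = \frac{\sqrt{2} \sqrt{E}}{9}$)
$\sqrt{s{\left(230,-424 \right)} + \left(z{\left(8 \right)} + 239\right)^{2}} = \sqrt{-440 + \left(\frac{\sqrt{2} \sqrt{8}}{9} + 239\right)^{2}} = \sqrt{-440 + \left(\frac{\sqrt{2} \cdot 2 \sqrt{2}}{9} + 239\right)^{2}} = \sqrt{-440 + \left(\frac{4}{9} + 239\right)^{2}} = \sqrt{-440 + \left(\frac{2155}{9}\right)^{2}} = \sqrt{-440 + \frac{4644025}{81}} = \sqrt{\frac{4608385}{81}} = \frac{\sqrt{4608385}}{9}$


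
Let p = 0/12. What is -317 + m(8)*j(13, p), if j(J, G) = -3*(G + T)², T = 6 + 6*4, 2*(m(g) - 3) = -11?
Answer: 6433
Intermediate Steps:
m(g) = -5/2 (m(g) = 3 + (½)*(-11) = 3 - 11/2 = -5/2)
p = 0 (p = 0*(1/12) = 0)
T = 30 (T = 6 + 24 = 30)
j(J, G) = -3*(30 + G)² (j(J, G) = -3*(G + 30)² = -3*(30 + G)²)
-317 + m(8)*j(13, p) = -317 - (-15)*(30 + 0)²/2 = -317 - (-15)*30²/2 = -317 - (-15)*900/2 = -317 - 5/2*(-2700) = -317 + 6750 = 6433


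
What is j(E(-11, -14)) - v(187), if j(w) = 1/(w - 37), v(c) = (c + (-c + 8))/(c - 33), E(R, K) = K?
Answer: -281/3927 ≈ -0.071556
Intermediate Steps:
v(c) = 8/(-33 + c) (v(c) = (c + (8 - c))/(-33 + c) = 8/(-33 + c))
j(w) = 1/(-37 + w)
j(E(-11, -14)) - v(187) = 1/(-37 - 14) - 8/(-33 + 187) = 1/(-51) - 8/154 = -1/51 - 8/154 = -1/51 - 1*4/77 = -1/51 - 4/77 = -281/3927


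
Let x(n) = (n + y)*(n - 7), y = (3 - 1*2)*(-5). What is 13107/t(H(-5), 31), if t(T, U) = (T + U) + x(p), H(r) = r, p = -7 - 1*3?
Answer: 13107/281 ≈ 46.644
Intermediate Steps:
p = -10 (p = -7 - 3 = -10)
y = -5 (y = (3 - 2)*(-5) = 1*(-5) = -5)
x(n) = (-7 + n)*(-5 + n) (x(n) = (n - 5)*(n - 7) = (-5 + n)*(-7 + n) = (-7 + n)*(-5 + n))
t(T, U) = 255 + T + U (t(T, U) = (T + U) + (35 + (-10)² - 12*(-10)) = (T + U) + (35 + 100 + 120) = (T + U) + 255 = 255 + T + U)
13107/t(H(-5), 31) = 13107/(255 - 5 + 31) = 13107/281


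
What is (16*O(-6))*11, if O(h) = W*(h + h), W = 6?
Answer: -12672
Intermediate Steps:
O(h) = 12*h (O(h) = 6*(h + h) = 6*(2*h) = 12*h)
(16*O(-6))*11 = (16*(12*(-6)))*11 = (16*(-72))*11 = -1152*11 = -12672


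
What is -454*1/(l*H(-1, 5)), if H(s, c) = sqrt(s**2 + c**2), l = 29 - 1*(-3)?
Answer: -227*sqrt(26)/416 ≈ -2.7824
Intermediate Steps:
l = 32 (l = 29 + 3 = 32)
H(s, c) = sqrt(c**2 + s**2)
-454*1/(l*H(-1, 5)) = -454*1/(32*sqrt(5**2 + (-1)**2)) = -454*1/(32*sqrt(25 + 1)) = -454*sqrt(26)/832 = -227*sqrt(26)/416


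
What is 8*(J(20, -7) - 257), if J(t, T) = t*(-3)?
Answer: -2536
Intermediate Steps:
J(t, T) = -3*t
8*(J(20, -7) - 257) = 8*(-3*20 - 257) = 8*(-60 - 257) = 8*(-317) = -2536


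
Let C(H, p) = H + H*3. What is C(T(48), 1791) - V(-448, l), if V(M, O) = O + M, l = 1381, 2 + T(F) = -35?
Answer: -1081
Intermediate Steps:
T(F) = -37 (T(F) = -2 - 35 = -37)
C(H, p) = 4*H (C(H, p) = H + 3*H = 4*H)
V(M, O) = M + O
C(T(48), 1791) - V(-448, l) = 4*(-37) - (-448 + 1381) = -148 - 1*933 = -148 - 933 = -1081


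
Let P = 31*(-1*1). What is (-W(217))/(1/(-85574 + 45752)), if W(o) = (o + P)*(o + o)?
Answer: 3214591128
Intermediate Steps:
P = -31 (P = 31*(-1) = -31)
W(o) = 2*o*(-31 + o) (W(o) = (o - 31)*(o + o) = (-31 + o)*(2*o) = 2*o*(-31 + o))
(-W(217))/(1/(-85574 + 45752)) = (-2*217*(-31 + 217))/(1/(-85574 + 45752)) = (-2*217*186)/(1/(-39822)) = (-1*80724)/(-1/39822) = -80724*(-39822) = 3214591128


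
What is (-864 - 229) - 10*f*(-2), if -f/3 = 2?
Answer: -1213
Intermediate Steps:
f = -6 (f = -3*2 = -6)
(-864 - 229) - 10*f*(-2) = (-864 - 229) - 10*(-6)*(-2) = -1093 + 60*(-2) = -1093 - 120 = -1213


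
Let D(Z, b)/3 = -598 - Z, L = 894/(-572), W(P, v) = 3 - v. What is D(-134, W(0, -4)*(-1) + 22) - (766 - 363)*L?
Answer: -16767/22 ≈ -762.14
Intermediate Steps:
L = -447/286 (L = 894*(-1/572) = -447/286 ≈ -1.5629)
D(Z, b) = -1794 - 3*Z (D(Z, b) = 3*(-598 - Z) = -1794 - 3*Z)
D(-134, W(0, -4)*(-1) + 22) - (766 - 363)*L = (-1794 - 3*(-134)) - (766 - 363)*(-447)/286 = (-1794 + 402) - 403*(-447)/286 = -1392 - 1*(-13857/22) = -1392 + 13857/22 = -16767/22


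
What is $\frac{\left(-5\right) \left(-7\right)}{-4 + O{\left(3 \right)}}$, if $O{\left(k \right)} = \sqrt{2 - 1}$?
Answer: $- \frac{35}{3} \approx -11.667$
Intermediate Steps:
$O{\left(k \right)} = 1$ ($O{\left(k \right)} = \sqrt{1} = 1$)
$\frac{\left(-5\right) \left(-7\right)}{-4 + O{\left(3 \right)}} = \frac{\left(-5\right) \left(-7\right)}{-4 + 1} = \frac{35}{-3} = 35 \left(- \frac{1}{3}\right) = - \frac{35}{3}$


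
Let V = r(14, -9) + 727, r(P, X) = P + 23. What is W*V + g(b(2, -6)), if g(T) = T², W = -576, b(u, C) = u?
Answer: -440060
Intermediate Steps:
r(P, X) = 23 + P
V = 764 (V = (23 + 14) + 727 = 37 + 727 = 764)
W*V + g(b(2, -6)) = -576*764 + 2² = -440064 + 4 = -440060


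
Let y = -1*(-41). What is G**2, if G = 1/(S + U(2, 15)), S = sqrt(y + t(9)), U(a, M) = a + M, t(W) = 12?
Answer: (17 + sqrt(53))**(-2) ≈ 0.0016963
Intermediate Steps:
y = 41
U(a, M) = M + a
S = sqrt(53) (S = sqrt(41 + 12) = sqrt(53) ≈ 7.2801)
G = 1/(17 + sqrt(53)) (G = 1/(sqrt(53) + (15 + 2)) = 1/(sqrt(53) + 17) = 1/(17 + sqrt(53)) ≈ 0.041186)
G**2 = (17/236 - sqrt(53)/236)**2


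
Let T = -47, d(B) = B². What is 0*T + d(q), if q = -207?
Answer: 42849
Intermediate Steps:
0*T + d(q) = 0*(-47) + (-207)² = 0 + 42849 = 42849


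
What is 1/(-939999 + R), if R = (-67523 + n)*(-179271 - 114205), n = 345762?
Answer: -1/81657408763 ≈ -1.2246e-11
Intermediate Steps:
R = -81656468764 (R = (-67523 + 345762)*(-179271 - 114205) = 278239*(-293476) = -81656468764)
1/(-939999 + R) = 1/(-939999 - 81656468764) = 1/(-81657408763) = -1/81657408763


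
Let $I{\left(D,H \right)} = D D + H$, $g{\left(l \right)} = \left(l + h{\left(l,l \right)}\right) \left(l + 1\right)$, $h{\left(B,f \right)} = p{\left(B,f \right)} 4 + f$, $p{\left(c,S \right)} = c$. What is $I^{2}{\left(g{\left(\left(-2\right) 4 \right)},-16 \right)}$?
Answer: $12741894400$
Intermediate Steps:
$h{\left(B,f \right)} = f + 4 B$ ($h{\left(B,f \right)} = B 4 + f = 4 B + f = f + 4 B$)
$g{\left(l \right)} = 6 l \left(1 + l\right)$ ($g{\left(l \right)} = \left(l + \left(l + 4 l\right)\right) \left(l + 1\right) = \left(l + 5 l\right) \left(1 + l\right) = 6 l \left(1 + l\right)$)
$I{\left(D,H \right)} = H + D^{2}$ ($I{\left(D,H \right)} = D^{2} + H = H + D^{2}$)
$I^{2}{\left(g{\left(\left(-2\right) 4 \right)},-16 \right)} = \left(-16 + \left(6 \left(\left(-2\right) 4\right) \left(1 - 8\right)\right)^{2}\right)^{2} = \left(-16 + \left(6 \left(-8\right) \left(1 - 8\right)\right)^{2}\right)^{2} = \left(-16 + \left(6 \left(-8\right) \left(-7\right)\right)^{2}\right)^{2} = \left(-16 + 336^{2}\right)^{2} = \left(-16 + 112896\right)^{2} = 112880^{2} = 12741894400$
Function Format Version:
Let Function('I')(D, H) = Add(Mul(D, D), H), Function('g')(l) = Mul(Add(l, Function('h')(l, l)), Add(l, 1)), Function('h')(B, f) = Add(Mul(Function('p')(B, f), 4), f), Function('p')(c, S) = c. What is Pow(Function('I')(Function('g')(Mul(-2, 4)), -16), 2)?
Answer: 12741894400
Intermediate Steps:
Function('h')(B, f) = Add(f, Mul(4, B)) (Function('h')(B, f) = Add(Mul(B, 4), f) = Add(Mul(4, B), f) = Add(f, Mul(4, B)))
Function('g')(l) = Mul(6, l, Add(1, l)) (Function('g')(l) = Mul(Add(l, Add(l, Mul(4, l))), Add(l, 1)) = Mul(Add(l, Mul(5, l)), Add(1, l)) = Mul(Mul(6, l), Add(1, l)) = Mul(6, l, Add(1, l)))
Function('I')(D, H) = Add(H, Pow(D, 2)) (Function('I')(D, H) = Add(Pow(D, 2), H) = Add(H, Pow(D, 2)))
Pow(Function('I')(Function('g')(Mul(-2, 4)), -16), 2) = Pow(Add(-16, Pow(Mul(6, Mul(-2, 4), Add(1, Mul(-2, 4))), 2)), 2) = Pow(Add(-16, Pow(Mul(6, -8, Add(1, -8)), 2)), 2) = Pow(Add(-16, Pow(Mul(6, -8, -7), 2)), 2) = Pow(Add(-16, Pow(336, 2)), 2) = Pow(Add(-16, 112896), 2) = Pow(112880, 2) = 12741894400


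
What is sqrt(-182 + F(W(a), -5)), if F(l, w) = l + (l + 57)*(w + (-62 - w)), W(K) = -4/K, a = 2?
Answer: I*sqrt(3594) ≈ 59.95*I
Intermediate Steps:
F(l, w) = -3534 - 61*l (F(l, w) = l + (57 + l)*(-62) = l + (-3534 - 62*l) = -3534 - 61*l)
sqrt(-182 + F(W(a), -5)) = sqrt(-182 + (-3534 - (-244)/2)) = sqrt(-182 + (-3534 - 61*(-2))) = sqrt(-182 + (-3534 + 122)) = sqrt(-182 - 3412) = sqrt(-3594) = I*sqrt(3594)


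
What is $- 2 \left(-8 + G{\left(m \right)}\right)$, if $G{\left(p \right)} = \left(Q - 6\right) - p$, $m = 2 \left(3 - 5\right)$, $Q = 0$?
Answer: $20$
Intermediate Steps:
$m = -4$ ($m = 2 \left(-2\right) = -4$)
$G{\left(p \right)} = -6 - p$ ($G{\left(p \right)} = \left(0 - 6\right) - p = -6 - p$)
$- 2 \left(-8 + G{\left(m \right)}\right) = - 2 \left(-8 - 2\right) = \left(-2\right) \left(-10\right) = 20$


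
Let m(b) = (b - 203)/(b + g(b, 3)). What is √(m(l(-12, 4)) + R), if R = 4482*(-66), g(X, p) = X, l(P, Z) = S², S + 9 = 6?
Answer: I*√2662405/3 ≈ 543.9*I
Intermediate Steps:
S = -3 (S = -9 + 6 = -3)
l(P, Z) = 9 (l(P, Z) = (-3)² = 9)
m(b) = (-203 + b)/(2*b) (m(b) = (b - 203)/(b + b) = (-203 + b)/((2*b)) = (-203 + b)*(1/(2*b)) = (-203 + b)/(2*b))
R = -295812
√(m(l(-12, 4)) + R) = √((½)*(-203 + 9)/9 - 295812) = √((½)*(⅑)*(-194) - 295812) = √(-97/9 - 295812) = √(-2662405/9) = I*√2662405/3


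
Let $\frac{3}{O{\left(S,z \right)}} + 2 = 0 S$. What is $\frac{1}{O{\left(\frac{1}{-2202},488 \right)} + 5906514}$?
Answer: $\frac{2}{11813025} \approx 1.693 \cdot 10^{-7}$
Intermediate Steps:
$O{\left(S,z \right)} = - \frac{3}{2}$ ($O{\left(S,z \right)} = \frac{3}{-2 + 0 S} = \frac{3}{-2 + 0} = \frac{3}{-2} = 3 \left(- \frac{1}{2}\right) = - \frac{3}{2}$)
$\frac{1}{O{\left(\frac{1}{-2202},488 \right)} + 5906514} = \frac{1}{- \frac{3}{2} + 5906514} = \frac{1}{\frac{11813025}{2}} = \frac{2}{11813025}$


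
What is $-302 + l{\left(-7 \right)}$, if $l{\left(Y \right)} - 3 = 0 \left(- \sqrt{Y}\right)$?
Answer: $-299$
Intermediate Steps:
$l{\left(Y \right)} = 3$ ($l{\left(Y \right)} = 3 + 0 \left(- \sqrt{Y}\right) = 3 + 0 = 3$)
$-302 + l{\left(-7 \right)} = -302 + 3 = -299$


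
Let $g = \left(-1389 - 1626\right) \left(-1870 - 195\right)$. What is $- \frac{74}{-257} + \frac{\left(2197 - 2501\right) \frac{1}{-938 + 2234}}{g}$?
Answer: $\frac{37318489267}{129606121575} \approx 0.28794$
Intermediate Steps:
$g = 6225975$ ($g = \left(-3015\right) \left(-2065\right) = 6225975$)
$- \frac{74}{-257} + \frac{\left(2197 - 2501\right) \frac{1}{-938 + 2234}}{g} = - \frac{74}{-257} + \frac{\left(2197 - 2501\right) \frac{1}{-938 + 2234}}{6225975} = \left(-74\right) \left(- \frac{1}{257}\right) + - \frac{304}{1296} \cdot \frac{1}{6225975} = \frac{74}{257} + \left(-304\right) \frac{1}{1296} \cdot \frac{1}{6225975} = \frac{74}{257} - \frac{19}{504303975} = \frac{37318489267}{129606121575}$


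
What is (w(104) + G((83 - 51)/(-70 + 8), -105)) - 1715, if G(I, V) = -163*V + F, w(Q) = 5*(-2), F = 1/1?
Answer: 15391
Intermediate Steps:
F = 1
w(Q) = -10
G(I, V) = 1 - 163*V (G(I, V) = -163*V + 1 = 1 - 163*V)
(w(104) + G((83 - 51)/(-70 + 8), -105)) - 1715 = (-10 + (1 - 163*(-105))) - 1715 = (-10 + (1 + 17115)) - 1715 = (-10 + 17116) - 1715 = 17106 - 1715 = 15391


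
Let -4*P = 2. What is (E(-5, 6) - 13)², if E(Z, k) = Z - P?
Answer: 1225/4 ≈ 306.25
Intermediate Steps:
P = -½ (P = -¼*2 = -½ ≈ -0.50000)
E(Z, k) = ½ + Z (E(Z, k) = Z - 1*(-½) = Z + ½ = ½ + Z)
(E(-5, 6) - 13)² = ((½ - 5) - 13)² = (-9/2 - 13)² = (-35/2)² = 1225/4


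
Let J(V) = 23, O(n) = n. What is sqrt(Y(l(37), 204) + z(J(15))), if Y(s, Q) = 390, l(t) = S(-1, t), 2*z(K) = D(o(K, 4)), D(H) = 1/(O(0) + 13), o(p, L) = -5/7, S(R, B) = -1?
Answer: sqrt(263666)/26 ≈ 19.749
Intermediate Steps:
o(p, L) = -5/7 (o(p, L) = -5*1/7 = -5/7)
D(H) = 1/13 (D(H) = 1/(0 + 13) = 1/13)
z(K) = 1/26 (z(K) = (1/2)*(1/13) = 1/26)
l(t) = -1
sqrt(Y(l(37), 204) + z(J(15))) = sqrt(390 + 1/26) = sqrt(10141/26) = sqrt(263666)/26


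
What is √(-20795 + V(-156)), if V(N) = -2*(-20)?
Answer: I*√20755 ≈ 144.07*I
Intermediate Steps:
V(N) = 40 (V(N) = -1*(-40) = 40)
√(-20795 + V(-156)) = √(-20795 + 40) = √(-20755) = I*√20755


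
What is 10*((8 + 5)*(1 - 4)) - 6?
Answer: -396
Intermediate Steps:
10*((8 + 5)*(1 - 4)) - 6 = 10*(13*(-3)) - 6 = 10*(-39) - 6 = -390 - 6 = -396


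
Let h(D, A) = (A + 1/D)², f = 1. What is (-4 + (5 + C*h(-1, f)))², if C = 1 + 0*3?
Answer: 1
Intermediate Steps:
C = 1 (C = 1 + 0 = 1)
(-4 + (5 + C*h(-1, f)))² = (-4 + (5 + 1*((1 + 1*(-1))²/(-1)²)))² = (-4 + (5 + 1*(1*(1 - 1)²)))² = (-4 + (5 + 1*(1*0²)))² = (-4 + (5 + 1*(1*0)))² = (-4 + (5 + 1*0))² = (-4 + (5 + 0))² = (-4 + 5)² = 1² = 1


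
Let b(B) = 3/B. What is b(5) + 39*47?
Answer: 9168/5 ≈ 1833.6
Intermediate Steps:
b(5) + 39*47 = 3/5 + 39*47 = 3*(⅕) + 1833 = ⅗ + 1833 = 9168/5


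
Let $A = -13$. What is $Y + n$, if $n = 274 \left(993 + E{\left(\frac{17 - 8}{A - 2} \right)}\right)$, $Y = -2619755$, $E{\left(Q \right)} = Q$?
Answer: $- \frac{11739187}{5} \approx -2.3478 \cdot 10^{6}$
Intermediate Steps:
$n = \frac{1359588}{5}$ ($n = 274 \left(993 + \frac{17 - 8}{-13 - 2}\right) = 274 \left(993 + \frac{9}{-15}\right) = 274 \left(993 + 9 \left(- \frac{1}{15}\right)\right) = 274 \left(993 - \frac{3}{5}\right) = 274 \cdot \frac{4962}{5} = \frac{1359588}{5} \approx 2.7192 \cdot 10^{5}$)
$Y + n = -2619755 + \frac{1359588}{5} = - \frac{11739187}{5}$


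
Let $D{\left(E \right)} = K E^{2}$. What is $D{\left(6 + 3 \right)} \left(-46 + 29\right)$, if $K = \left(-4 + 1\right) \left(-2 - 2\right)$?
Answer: $-16524$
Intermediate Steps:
$K = 12$ ($K = - 3 \left(-2 - 2\right) = \left(-3\right) \left(-4\right) = 12$)
$D{\left(E \right)} = 12 E^{2}$
$D{\left(6 + 3 \right)} \left(-46 + 29\right) = 12 \left(6 + 3\right)^{2} \left(-46 + 29\right) = 12 \cdot 9^{2} \left(-17\right) = 12 \cdot 81 \left(-17\right) = 972 \left(-17\right) = -16524$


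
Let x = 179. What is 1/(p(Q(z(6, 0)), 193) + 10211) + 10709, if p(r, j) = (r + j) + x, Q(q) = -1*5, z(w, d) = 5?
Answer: 113279803/10578 ≈ 10709.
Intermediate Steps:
Q(q) = -5
p(r, j) = 179 + j + r (p(r, j) = (r + j) + 179 = (j + r) + 179 = 179 + j + r)
1/(p(Q(z(6, 0)), 193) + 10211) + 10709 = 1/((179 + 193 - 5) + 10211) + 10709 = 1/(367 + 10211) + 10709 = 1/10578 + 10709 = 113279803/10578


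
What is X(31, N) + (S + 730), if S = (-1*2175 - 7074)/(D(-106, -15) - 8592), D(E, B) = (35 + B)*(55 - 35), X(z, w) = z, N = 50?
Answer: 6243361/8192 ≈ 762.13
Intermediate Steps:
D(E, B) = 700 + 20*B (D(E, B) = (35 + B)*20 = 700 + 20*B)
S = 9249/8192 (S = (-1*2175 - 7074)/((700 + 20*(-15)) - 8592) = (-2175 - 7074)/((700 - 300) - 8592) = -9249/(400 - 8592) = -9249/(-8192) = -9249*(-1/8192) = 9249/8192 ≈ 1.1290)
X(31, N) + (S + 730) = 31 + (9249/8192 + 730) = 31 + 5989409/8192 = 6243361/8192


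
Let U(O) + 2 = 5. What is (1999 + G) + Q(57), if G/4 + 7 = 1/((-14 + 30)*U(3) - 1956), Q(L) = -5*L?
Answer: 804221/477 ≈ 1686.0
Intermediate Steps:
U(O) = 3 (U(O) = -2 + 5 = 3)
G = -13357/477 (G = -28 + 4/((-14 + 30)*3 - 1956) = -28 + 4/(16*3 - 1956) = -28 + 4/(48 - 1956) = -28 + 4/(-1908) = -28 + 4*(-1/1908) = -28 - 1/477 = -13357/477 ≈ -28.002)
(1999 + G) + Q(57) = (1999 - 13357/477) - 5*57 = 940166/477 - 285 = 804221/477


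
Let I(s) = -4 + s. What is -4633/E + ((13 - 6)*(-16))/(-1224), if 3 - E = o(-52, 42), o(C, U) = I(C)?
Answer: -708023/9027 ≈ -78.434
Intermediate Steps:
o(C, U) = -4 + C
E = 59 (E = 3 - (-4 - 52) = 3 - 1*(-56) = 3 + 56 = 59)
-4633/E + ((13 - 6)*(-16))/(-1224) = -4633/59 + ((13 - 6)*(-16))/(-1224) = -4633*1/59 + (7*(-16))*(-1/1224) = -4633/59 - 112*(-1/1224) = -4633/59 + 14/153 = -708023/9027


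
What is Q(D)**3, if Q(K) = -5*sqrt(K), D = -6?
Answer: 750*I*sqrt(6) ≈ 1837.1*I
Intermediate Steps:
Q(D)**3 = (-5*I*sqrt(6))**3 = 750*I*sqrt(6)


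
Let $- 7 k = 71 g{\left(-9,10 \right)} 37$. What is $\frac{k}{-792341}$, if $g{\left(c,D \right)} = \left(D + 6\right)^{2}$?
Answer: $\frac{672512}{5546387} \approx 0.12125$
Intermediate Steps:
$g{\left(c,D \right)} = \left(6 + D\right)^{2}$
$k = - \frac{672512}{7}$ ($k = - \frac{71 \left(6 + 10\right)^{2} \cdot 37}{7} = - \frac{71 \cdot 16^{2} \cdot 37}{7} = - \frac{71 \cdot 256 \cdot 37}{7} = - \frac{18176 \cdot 37}{7} = \left(- \frac{1}{7}\right) 672512 = - \frac{672512}{7} \approx -96073.0$)
$\frac{k}{-792341} = - \frac{672512}{7 \left(-792341\right)} = \left(- \frac{672512}{7}\right) \left(- \frac{1}{792341}\right) = \frac{672512}{5546387}$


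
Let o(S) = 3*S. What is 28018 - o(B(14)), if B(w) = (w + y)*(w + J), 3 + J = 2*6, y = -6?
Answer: 27466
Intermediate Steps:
J = 9 (J = -3 + 2*6 = -3 + 12 = 9)
B(w) = (-6 + w)*(9 + w) (B(w) = (w - 6)*(w + 9) = (-6 + w)*(9 + w))
28018 - o(B(14)) = 28018 - 3*(-54 + 14² + 3*14) = 28018 - 3*(-54 + 196 + 42) = 28018 - 3*184 = 28018 - 1*552 = 28018 - 552 = 27466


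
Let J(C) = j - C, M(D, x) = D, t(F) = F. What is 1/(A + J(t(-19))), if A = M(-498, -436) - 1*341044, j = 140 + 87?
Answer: -1/341296 ≈ -2.9300e-6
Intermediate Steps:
j = 227
J(C) = 227 - C
A = -341542 (A = -498 - 1*341044 = -498 - 341044 = -341542)
1/(A + J(t(-19))) = 1/(-341542 + (227 - 1*(-19))) = 1/(-341542 + (227 + 19)) = 1/(-341542 + 246) = 1/(-341296) = -1/341296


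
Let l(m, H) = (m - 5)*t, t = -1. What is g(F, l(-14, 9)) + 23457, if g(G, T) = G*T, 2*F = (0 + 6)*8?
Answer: 23913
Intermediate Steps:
l(m, H) = 5 - m (l(m, H) = (m - 5)*(-1) = (-5 + m)*(-1) = 5 - m)
F = 24 (F = ((0 + 6)*8)/2 = (6*8)/2 = (1/2)*48 = 24)
g(F, l(-14, 9)) + 23457 = 24*(5 - 1*(-14)) + 23457 = 24*(5 + 14) + 23457 = 24*19 + 23457 = 456 + 23457 = 23913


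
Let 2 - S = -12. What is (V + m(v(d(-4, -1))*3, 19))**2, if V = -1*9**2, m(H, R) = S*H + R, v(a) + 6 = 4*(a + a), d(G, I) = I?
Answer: 422500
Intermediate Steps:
S = 14 (S = 2 - 1*(-12) = 2 + 12 = 14)
v(a) = -6 + 8*a (v(a) = -6 + 4*(a + a) = -6 + 4*(2*a) = -6 + 8*a)
m(H, R) = R + 14*H (m(H, R) = 14*H + R = R + 14*H)
V = -81 (V = -1*81 = -81)
(V + m(v(d(-4, -1))*3, 19))**2 = (-81 + (19 + 14*((-6 + 8*(-1))*3)))**2 = (-81 + (19 + 14*((-6 - 8)*3)))**2 = (-81 + (19 + 14*(-14*3)))**2 = (-81 + (19 + 14*(-42)))**2 = (-81 + (19 - 588))**2 = (-81 - 569)**2 = (-650)**2 = 422500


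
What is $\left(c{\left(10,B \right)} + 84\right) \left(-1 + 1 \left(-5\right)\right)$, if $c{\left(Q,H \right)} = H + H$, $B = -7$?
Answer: $-420$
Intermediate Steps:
$c{\left(Q,H \right)} = 2 H$
$\left(c{\left(10,B \right)} + 84\right) \left(-1 + 1 \left(-5\right)\right) = \left(2 \left(-7\right) + 84\right) \left(-1 + 1 \left(-5\right)\right) = \left(-14 + 84\right) \left(-1 - 5\right) = 70 \left(-6\right) = -420$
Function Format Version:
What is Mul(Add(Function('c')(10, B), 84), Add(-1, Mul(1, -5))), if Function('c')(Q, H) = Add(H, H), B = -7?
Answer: -420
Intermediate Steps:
Function('c')(Q, H) = Mul(2, H)
Mul(Add(Function('c')(10, B), 84), Add(-1, Mul(1, -5))) = Mul(Add(Mul(2, -7), 84), Add(-1, Mul(1, -5))) = Mul(Add(-14, 84), Add(-1, -5)) = Mul(70, -6) = -420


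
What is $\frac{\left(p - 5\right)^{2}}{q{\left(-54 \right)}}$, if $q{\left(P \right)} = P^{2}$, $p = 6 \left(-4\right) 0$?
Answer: $\frac{25}{2916} \approx 0.0085734$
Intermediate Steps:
$p = 0$ ($p = \left(-24\right) 0 = 0$)
$\frac{\left(p - 5\right)^{2}}{q{\left(-54 \right)}} = \frac{\left(0 - 5\right)^{2}}{\left(-54\right)^{2}} = \frac{\left(-5\right)^{2}}{2916} = 25 \cdot \frac{1}{2916} = \frac{25}{2916}$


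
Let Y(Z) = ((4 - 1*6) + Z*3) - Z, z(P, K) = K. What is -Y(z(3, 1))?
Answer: 0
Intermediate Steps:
Y(Z) = -2 + 2*Z (Y(Z) = ((4 - 6) + 3*Z) - Z = (-2 + 3*Z) - Z = -2 + 2*Z)
-Y(z(3, 1)) = -(-2 + 2*1) = -(-2 + 2) = -1*0 = 0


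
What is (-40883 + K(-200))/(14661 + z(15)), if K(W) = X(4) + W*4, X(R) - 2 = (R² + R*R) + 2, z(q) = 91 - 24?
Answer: -41647/14728 ≈ -2.8277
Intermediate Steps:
z(q) = 67
X(R) = 4 + 2*R² (X(R) = 2 + ((R² + R*R) + 2) = 2 + ((R² + R²) + 2) = 2 + (2*R² + 2) = 2 + (2 + 2*R²) = 4 + 2*R²)
K(W) = 36 + 4*W (K(W) = (4 + 2*4²) + W*4 = (4 + 2*16) + 4*W = (4 + 32) + 4*W = 36 + 4*W)
(-40883 + K(-200))/(14661 + z(15)) = (-40883 + (36 + 4*(-200)))/(14661 + 67) = (-40883 + (36 - 800))/14728 = (-40883 - 764)*(1/14728) = -41647*1/14728 = -41647/14728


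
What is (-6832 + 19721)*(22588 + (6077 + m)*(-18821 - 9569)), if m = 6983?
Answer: -4778607215868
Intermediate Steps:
(-6832 + 19721)*(22588 + (6077 + m)*(-18821 - 9569)) = (-6832 + 19721)*(22588 + (6077 + 6983)*(-18821 - 9569)) = 12889*(22588 + 13060*(-28390)) = 12889*(22588 - 370773400) = 12889*(-370750812) = -4778607215868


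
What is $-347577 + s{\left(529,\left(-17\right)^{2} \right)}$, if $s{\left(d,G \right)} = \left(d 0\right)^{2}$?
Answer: $-347577$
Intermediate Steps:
$s{\left(d,G \right)} = 0$ ($s{\left(d,G \right)} = 0^{2} = 0$)
$-347577 + s{\left(529,\left(-17\right)^{2} \right)} = -347577 + 0 = -347577$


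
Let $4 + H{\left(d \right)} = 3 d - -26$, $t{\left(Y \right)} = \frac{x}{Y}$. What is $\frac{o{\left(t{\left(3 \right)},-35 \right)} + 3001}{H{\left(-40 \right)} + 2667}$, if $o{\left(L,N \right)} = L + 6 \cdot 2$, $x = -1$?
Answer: $\frac{9038}{7707} \approx 1.1727$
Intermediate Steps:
$t{\left(Y \right)} = - \frac{1}{Y}$
$o{\left(L,N \right)} = 12 + L$ ($o{\left(L,N \right)} = L + 12 = 12 + L$)
$H{\left(d \right)} = 22 + 3 d$ ($H{\left(d \right)} = -4 + \left(3 d - -26\right) = -4 + \left(3 d + 26\right) = -4 + \left(26 + 3 d\right) = 22 + 3 d$)
$\frac{o{\left(t{\left(3 \right)},-35 \right)} + 3001}{H{\left(-40 \right)} + 2667} = \frac{\left(12 - \frac{1}{3}\right) + 3001}{\left(22 + 3 \left(-40\right)\right) + 2667} = \frac{\left(12 - \frac{1}{3}\right) + 3001}{\left(22 - 120\right) + 2667} = \frac{\left(12 - \frac{1}{3}\right) + 3001}{-98 + 2667} = \frac{\frac{35}{3} + 3001}{2569} = \frac{9038}{3} \cdot \frac{1}{2569} = \frac{9038}{7707}$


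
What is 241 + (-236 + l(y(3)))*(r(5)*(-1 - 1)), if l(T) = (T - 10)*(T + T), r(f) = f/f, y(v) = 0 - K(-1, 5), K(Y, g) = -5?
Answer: 813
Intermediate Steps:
y(v) = 5 (y(v) = 0 - 1*(-5) = 0 + 5 = 5)
r(f) = 1
l(T) = 2*T*(-10 + T) (l(T) = (-10 + T)*(2*T) = 2*T*(-10 + T))
241 + (-236 + l(y(3)))*(r(5)*(-1 - 1)) = 241 + (-236 + 2*5*(-10 + 5))*(1*(-1 - 1)) = 241 + (-236 + 2*5*(-5))*(1*(-2)) = 241 + (-236 - 50)*(-2) = 241 - 286*(-2) = 241 + 572 = 813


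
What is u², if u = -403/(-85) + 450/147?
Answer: 1056055009/17347225 ≈ 60.877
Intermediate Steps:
u = 32497/4165 (u = -403*(-1/85) + 450*(1/147) = 403/85 + 150/49 = 32497/4165 ≈ 7.8024)
u² = (32497/4165)² = 1056055009/17347225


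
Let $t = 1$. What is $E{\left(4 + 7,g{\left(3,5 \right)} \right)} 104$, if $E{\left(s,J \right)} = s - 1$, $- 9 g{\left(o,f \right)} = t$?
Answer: $1040$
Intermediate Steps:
$g{\left(o,f \right)} = - \frac{1}{9}$ ($g{\left(o,f \right)} = \left(- \frac{1}{9}\right) 1 = - \frac{1}{9}$)
$E{\left(s,J \right)} = -1 + s$
$E{\left(4 + 7,g{\left(3,5 \right)} \right)} 104 = \left(-1 + \left(4 + 7\right)\right) 104 = \left(-1 + 11\right) 104 = 10 \cdot 104 = 1040$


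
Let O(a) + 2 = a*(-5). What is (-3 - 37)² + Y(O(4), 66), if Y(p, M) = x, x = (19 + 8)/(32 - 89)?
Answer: 30391/19 ≈ 1599.5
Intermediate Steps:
O(a) = -2 - 5*a (O(a) = -2 + a*(-5) = -2 - 5*a)
x = -9/19 (x = 27/(-57) = 27*(-1/57) = -9/19 ≈ -0.47368)
Y(p, M) = -9/19
(-3 - 37)² + Y(O(4), 66) = (-3 - 37)² - 9/19 = (-40)² - 9/19 = 1600 - 9/19 = 30391/19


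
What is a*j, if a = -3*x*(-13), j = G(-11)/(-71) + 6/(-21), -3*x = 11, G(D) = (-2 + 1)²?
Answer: 21307/497 ≈ 42.871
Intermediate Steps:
G(D) = 1 (G(D) = (-1)² = 1)
x = -11/3 (x = -⅓*11 = -11/3 ≈ -3.6667)
j = -149/497 (j = 1/(-71) + 6/(-21) = 1*(-1/71) + 6*(-1/21) = -1/71 - 2/7 = -149/497 ≈ -0.29980)
a = -143 (a = -3*(-11/3)*(-13) = 11*(-13) = -143)
a*j = -143*(-149/497) = 21307/497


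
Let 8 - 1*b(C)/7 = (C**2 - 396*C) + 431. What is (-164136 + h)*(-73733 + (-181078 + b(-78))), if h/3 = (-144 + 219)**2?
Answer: 76071498336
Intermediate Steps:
b(C) = -2961 - 7*C**2 + 2772*C (b(C) = 56 - 7*((C**2 - 396*C) + 431) = 56 - 7*(431 + C**2 - 396*C) = 56 + (-3017 - 7*C**2 + 2772*C) = -2961 - 7*C**2 + 2772*C)
h = 16875 (h = 3*(-144 + 219)**2 = 3*75**2 = 3*5625 = 16875)
(-164136 + h)*(-73733 + (-181078 + b(-78))) = (-164136 + 16875)*(-73733 + (-181078 + (-2961 - 7*(-78)**2 + 2772*(-78)))) = -147261*(-73733 + (-181078 + (-2961 - 7*6084 - 216216))) = -147261*(-73733 + (-181078 + (-2961 - 42588 - 216216))) = -147261*(-73733 + (-181078 - 261765)) = -147261*(-73733 - 442843) = -147261*(-516576) = 76071498336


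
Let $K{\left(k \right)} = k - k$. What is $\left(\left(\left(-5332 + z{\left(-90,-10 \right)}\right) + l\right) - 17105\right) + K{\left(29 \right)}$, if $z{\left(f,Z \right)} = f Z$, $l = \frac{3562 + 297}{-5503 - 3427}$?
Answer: $- \frac{192329269}{8930} \approx -21537.0$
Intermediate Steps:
$K{\left(k \right)} = 0$
$l = - \frac{3859}{8930}$ ($l = \frac{3859}{-8930} = 3859 \left(- \frac{1}{8930}\right) = - \frac{3859}{8930} \approx -0.43214$)
$z{\left(f,Z \right)} = Z f$
$\left(\left(\left(-5332 + z{\left(-90,-10 \right)}\right) + l\right) - 17105\right) + K{\left(29 \right)} = \left(\left(\left(-5332 - -900\right) - \frac{3859}{8930}\right) - 17105\right) + 0 = \left(\left(\left(-5332 + 900\right) - \frac{3859}{8930}\right) - 17105\right) + 0 = \left(\left(-4432 - \frac{3859}{8930}\right) - 17105\right) + 0 = \left(- \frac{39581619}{8930} - 17105\right) + 0 = - \frac{192329269}{8930} + 0 = - \frac{192329269}{8930}$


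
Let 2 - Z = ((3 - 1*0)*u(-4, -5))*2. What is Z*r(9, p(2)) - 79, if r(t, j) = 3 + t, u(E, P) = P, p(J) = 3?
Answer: 305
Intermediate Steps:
Z = 32 (Z = 2 - (3 - 1*0)*(-5)*2 = 2 - (3 + 0)*(-5)*2 = 2 - 3*(-5)*2 = 2 - (-15)*2 = 2 - 1*(-30) = 2 + 30 = 32)
Z*r(9, p(2)) - 79 = 32*(3 + 9) - 79 = 32*12 - 79 = 384 - 79 = 305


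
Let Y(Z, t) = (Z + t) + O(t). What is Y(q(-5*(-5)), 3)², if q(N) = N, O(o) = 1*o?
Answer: 961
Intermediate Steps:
O(o) = o
Y(Z, t) = Z + 2*t (Y(Z, t) = (Z + t) + t = Z + 2*t)
Y(q(-5*(-5)), 3)² = (-5*(-5) + 2*3)² = (25 + 6)² = 31² = 961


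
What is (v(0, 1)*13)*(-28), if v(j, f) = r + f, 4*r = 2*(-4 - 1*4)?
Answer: 1092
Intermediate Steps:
r = -4 (r = (2*(-4 - 1*4))/4 = (2*(-4 - 4))/4 = (2*(-8))/4 = (¼)*(-16) = -4)
v(j, f) = -4 + f
(v(0, 1)*13)*(-28) = ((-4 + 1)*13)*(-28) = -3*13*(-28) = -39*(-28) = 1092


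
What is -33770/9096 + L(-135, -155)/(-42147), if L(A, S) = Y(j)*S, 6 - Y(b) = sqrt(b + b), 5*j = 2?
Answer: -78602495/21298284 - 62*sqrt(5)/42147 ≈ -3.6938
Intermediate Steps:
j = 2/5 (j = (1/5)*2 = 2/5 ≈ 0.40000)
Y(b) = 6 - sqrt(2)*sqrt(b) (Y(b) = 6 - sqrt(b + b) = 6 - sqrt(2*b) = 6 - sqrt(2)*sqrt(b))
L(A, S) = S*(6 - 2*sqrt(5)/5) (L(A, S) = (6 - sqrt(2)*sqrt(2/5))*S = (6 - sqrt(2)*sqrt(10)/5)*S = (6 - 2*sqrt(5)/5)*S = S*(6 - 2*sqrt(5)/5))
-33770/9096 + L(-135, -155)/(-42147) = -33770/9096 + ((2/5)*(-155)*(15 - sqrt(5)))/(-42147) = -33770*1/9096 + (-930 + 62*sqrt(5))*(-1/42147) = -16885/4548 + (310/14049 - 62*sqrt(5)/42147) = -78602495/21298284 - 62*sqrt(5)/42147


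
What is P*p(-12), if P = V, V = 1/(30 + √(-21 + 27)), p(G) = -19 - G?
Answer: -35/149 + 7*√6/894 ≈ -0.21572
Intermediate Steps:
V = 1/(30 + √6) ≈ 0.030817
P = 5/149 - √6/894 ≈ 0.030817
P*p(-12) = (5/149 - √6/894)*(-19 - 1*(-12)) = (5/149 - √6/894)*(-19 + 12) = (5/149 - √6/894)*(-7) = -35/149 + 7*√6/894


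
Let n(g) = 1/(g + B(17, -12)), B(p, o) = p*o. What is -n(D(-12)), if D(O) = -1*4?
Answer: 1/208 ≈ 0.0048077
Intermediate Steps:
B(p, o) = o*p
D(O) = -4
n(g) = 1/(-204 + g) (n(g) = 1/(g - 12*17) = 1/(g - 204) = 1/(-204 + g))
-n(D(-12)) = -1/(-204 - 4) = -1/(-208) = -1*(-1/208) = 1/208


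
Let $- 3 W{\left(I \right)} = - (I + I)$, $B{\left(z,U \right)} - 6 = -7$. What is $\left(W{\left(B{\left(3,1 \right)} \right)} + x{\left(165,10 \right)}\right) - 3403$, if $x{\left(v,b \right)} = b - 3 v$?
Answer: $- \frac{11666}{3} \approx -3888.7$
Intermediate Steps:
$B{\left(z,U \right)} = -1$ ($B{\left(z,U \right)} = 6 - 7 = -1$)
$W{\left(I \right)} = \frac{2 I}{3}$ ($W{\left(I \right)} = - \frac{\left(-1\right) \left(I + I\right)}{3} = - \frac{\left(-1\right) 2 I}{3} = - \frac{\left(-2\right) I}{3} = \frac{2 I}{3}$)
$\left(W{\left(B{\left(3,1 \right)} \right)} + x{\left(165,10 \right)}\right) - 3403 = \left(\frac{2}{3} \left(-1\right) + \left(10 - 495\right)\right) - 3403 = \left(- \frac{2}{3} + \left(10 - 495\right)\right) - 3403 = \left(- \frac{2}{3} - 485\right) - 3403 = - \frac{1457}{3} - 3403 = - \frac{11666}{3}$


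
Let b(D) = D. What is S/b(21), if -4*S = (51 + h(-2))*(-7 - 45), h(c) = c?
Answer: 91/3 ≈ 30.333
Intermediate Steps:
S = 637 (S = -(51 - 2)*(-7 - 45)/4 = -49*(-52)/4 = -1/4*(-2548) = 637)
S/b(21) = 637/21 = (1/21)*637 = 91/3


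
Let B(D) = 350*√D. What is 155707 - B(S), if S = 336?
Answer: 155707 - 1400*√21 ≈ 1.4929e+5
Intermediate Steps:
155707 - B(S) = 155707 - 350*√336 = 155707 - 350*4*√21 = 155707 - 1400*√21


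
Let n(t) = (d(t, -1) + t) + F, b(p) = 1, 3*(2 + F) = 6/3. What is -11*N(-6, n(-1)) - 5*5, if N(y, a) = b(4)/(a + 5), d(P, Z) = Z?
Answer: -158/5 ≈ -31.600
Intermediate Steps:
F = -4/3 (F = -2 + (6/3)/3 = -2 + (6*(⅓))/3 = -2 + (⅓)*2 = -2 + ⅔ = -4/3 ≈ -1.3333)
n(t) = -7/3 + t (n(t) = (-1 + t) - 4/3 = -7/3 + t)
N(y, a) = 1/(5 + a) (N(y, a) = 1/(a + 5) = 1/(5 + a))
-11*N(-6, n(-1)) - 5*5 = -11/(5 + (-7/3 - 1)) - 5*5 = -11/(5 - 10/3) - 25 = -11/5/3 - 25 = -11*⅗ - 25 = -33/5 - 25 = -158/5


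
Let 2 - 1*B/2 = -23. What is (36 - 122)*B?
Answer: -4300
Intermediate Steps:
B = 50 (B = 4 - 2*(-23) = 4 + 46 = 50)
(36 - 122)*B = (36 - 122)*50 = -86*50 = -4300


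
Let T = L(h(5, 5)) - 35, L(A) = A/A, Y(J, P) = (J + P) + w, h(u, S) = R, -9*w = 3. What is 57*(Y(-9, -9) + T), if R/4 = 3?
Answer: -2983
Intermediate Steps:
w = -⅓ (w = -⅑*3 = -⅓ ≈ -0.33333)
R = 12 (R = 4*3 = 12)
h(u, S) = 12
Y(J, P) = -⅓ + J + P (Y(J, P) = (J + P) - ⅓ = -⅓ + J + P)
L(A) = 1
T = -34 (T = 1 - 35 = -34)
57*(Y(-9, -9) + T) = 57*((-⅓ - 9 - 9) - 34) = 57*(-55/3 - 34) = 57*(-157/3) = -2983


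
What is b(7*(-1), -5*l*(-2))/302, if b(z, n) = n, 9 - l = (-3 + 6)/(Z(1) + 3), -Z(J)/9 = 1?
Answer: 95/302 ≈ 0.31457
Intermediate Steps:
Z(J) = -9 (Z(J) = -9*1 = -9)
l = 19/2 (l = 9 - (-3 + 6)/(-9 + 3) = 9 - 3/(-6) = 9 - 3*(-1)/6 = 9 - 1*(-½) = 9 + ½ = 19/2 ≈ 9.5000)
b(7*(-1), -5*l*(-2))/302 = (-5*19/2*(-2))/302 = -95/2*(-2)*(1/302) = 95*(1/302) = 95/302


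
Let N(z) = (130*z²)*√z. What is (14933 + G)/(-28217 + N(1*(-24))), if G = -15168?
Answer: 6630995/135364544689 + 35193600*I*√6/135364544689 ≈ 4.8986e-5 + 0.00063685*I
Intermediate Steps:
N(z) = 130*z^(5/2)
(14933 + G)/(-28217 + N(1*(-24))) = (14933 - 15168)/(-28217 + 130*(1*(-24))^(5/2)) = -235/(-28217 + 130*(-24)^(5/2)) = -235/(-28217 + 130*(1152*I*√6)) = -235/(-28217 + 149760*I*√6)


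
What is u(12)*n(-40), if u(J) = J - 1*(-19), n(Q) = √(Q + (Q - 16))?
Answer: 124*I*√6 ≈ 303.74*I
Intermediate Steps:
n(Q) = √(-16 + 2*Q) (n(Q) = √(Q + (-16 + Q)) = √(-16 + 2*Q))
u(J) = 19 + J (u(J) = J + 19 = 19 + J)
u(12)*n(-40) = (19 + 12)*√(-16 + 2*(-40)) = 31*√(-16 - 80) = 31*√(-96) = 31*(4*I*√6) = 124*I*√6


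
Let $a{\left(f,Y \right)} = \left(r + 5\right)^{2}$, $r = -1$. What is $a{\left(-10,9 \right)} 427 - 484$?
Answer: $6348$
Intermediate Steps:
$a{\left(f,Y \right)} = 16$ ($a{\left(f,Y \right)} = \left(-1 + 5\right)^{2} = 4^{2} = 16$)
$a{\left(-10,9 \right)} 427 - 484 = 16 \cdot 427 - 484 = 6832 - 484 = 6348$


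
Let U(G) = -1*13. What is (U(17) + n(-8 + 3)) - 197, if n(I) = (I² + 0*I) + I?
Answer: -190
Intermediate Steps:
n(I) = I + I² (n(I) = (I² + 0) + I = I² + I = I + I²)
U(G) = -13
(U(17) + n(-8 + 3)) - 197 = (-13 + (-8 + 3)*(1 + (-8 + 3))) - 197 = (-13 - 5*(1 - 5)) - 197 = (-13 - 5*(-4)) - 197 = (-13 + 20) - 197 = 7 - 197 = -190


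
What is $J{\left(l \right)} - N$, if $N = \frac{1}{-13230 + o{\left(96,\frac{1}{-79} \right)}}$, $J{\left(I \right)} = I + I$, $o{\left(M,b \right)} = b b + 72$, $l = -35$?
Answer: $- \frac{5748329149}{82119077} \approx -70.0$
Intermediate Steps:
$o{\left(M,b \right)} = 72 + b^{2}$ ($o{\left(M,b \right)} = b^{2} + 72 = 72 + b^{2}$)
$J{\left(I \right)} = 2 I$
$N = - \frac{6241}{82119077}$ ($N = \frac{1}{-13230 + \left(72 + \left(\frac{1}{-79}\right)^{2}\right)} = \frac{1}{-13230 + \left(72 + \left(- \frac{1}{79}\right)^{2}\right)} = \frac{1}{-13230 + \left(72 + \frac{1}{6241}\right)} = \frac{1}{-13230 + \frac{449353}{6241}} = \frac{1}{- \frac{82119077}{6241}} = - \frac{6241}{82119077} \approx -7.5999 \cdot 10^{-5}$)
$J{\left(l \right)} - N = 2 \left(-35\right) - - \frac{6241}{82119077} = -70 + \frac{6241}{82119077} = - \frac{5748329149}{82119077}$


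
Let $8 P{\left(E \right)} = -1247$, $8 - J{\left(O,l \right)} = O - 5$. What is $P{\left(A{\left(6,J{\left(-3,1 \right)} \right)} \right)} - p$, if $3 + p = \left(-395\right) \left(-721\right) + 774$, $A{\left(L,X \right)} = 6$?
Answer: $- \frac{2285775}{8} \approx -2.8572 \cdot 10^{5}$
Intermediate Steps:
$J{\left(O,l \right)} = 13 - O$ ($J{\left(O,l \right)} = 8 - \left(O - 5\right) = 8 - \left(-5 + O\right) = 13 - O$)
$P{\left(E \right)} = - \frac{1247}{8}$ ($P{\left(E \right)} = \frac{1}{8} \left(-1247\right) = - \frac{1247}{8}$)
$p = 285566$ ($p = -3 + \left(\left(-395\right) \left(-721\right) + 774\right) = -3 + \left(284795 + 774\right) = -3 + 285569 = 285566$)
$P{\left(A{\left(6,J{\left(-3,1 \right)} \right)} \right)} - p = - \frac{1247}{8} - 285566 = - \frac{2285775}{8}$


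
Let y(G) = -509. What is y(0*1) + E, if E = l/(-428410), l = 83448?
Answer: -109072069/214205 ≈ -509.19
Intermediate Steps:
E = -41724/214205 (E = 83448/(-428410) = 83448*(-1/428410) = -41724/214205 ≈ -0.19479)
y(0*1) + E = -509 - 41724/214205 = -109072069/214205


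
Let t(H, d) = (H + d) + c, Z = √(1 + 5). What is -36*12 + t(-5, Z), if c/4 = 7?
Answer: -409 + √6 ≈ -406.55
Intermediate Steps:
c = 28 (c = 4*7 = 28)
Z = √6 ≈ 2.4495
t(H, d) = 28 + H + d (t(H, d) = (H + d) + 28 = 28 + H + d)
-36*12 + t(-5, Z) = -36*12 + (28 - 5 + √6) = -432 + (23 + √6) = -409 + √6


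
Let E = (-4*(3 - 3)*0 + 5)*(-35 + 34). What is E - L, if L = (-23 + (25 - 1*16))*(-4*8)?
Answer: -453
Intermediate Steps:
L = 448 (L = (-23 + (25 - 16))*(-32) = (-23 + 9)*(-32) = -14*(-32) = 448)
E = -5 (E = (-4*0*0 + 5)*(-1) = (0*0 + 5)*(-1) = (0 + 5)*(-1) = 5*(-1) = -5)
E - L = -5 - 1*448 = -5 - 448 = -453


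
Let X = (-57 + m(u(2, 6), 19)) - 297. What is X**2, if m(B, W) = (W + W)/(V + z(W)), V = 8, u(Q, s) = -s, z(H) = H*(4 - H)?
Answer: 9622825216/76729 ≈ 1.2541e+5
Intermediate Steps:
m(B, W) = 2*W/(8 + W*(4 - W)) (m(B, W) = (W + W)/(8 + W*(4 - W)) = (2*W)/(8 + W*(4 - W)) = 2*W/(8 + W*(4 - W)))
X = -98096/277 (X = (-57 - 2*19/(-8 + 19*(-4 + 19))) - 297 = (-57 - 2*19/(-8 + 19*15)) - 297 = (-57 - 2*19/(-8 + 285)) - 297 = (-57 - 2*19/277) - 297 = (-57 - 2*19*1/277) - 297 = (-57 - 38/277) - 297 = -15827/277 - 297 = -98096/277 ≈ -354.14)
X**2 = (-98096/277)**2 = 9622825216/76729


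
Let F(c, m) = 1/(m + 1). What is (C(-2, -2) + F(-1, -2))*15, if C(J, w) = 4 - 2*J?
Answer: 105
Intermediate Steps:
F(c, m) = 1/(1 + m)
(C(-2, -2) + F(-1, -2))*15 = ((4 - 2*(-2)) + 1/(1 - 2))*15 = ((4 + 4) + 1/(-1))*15 = (8 - 1)*15 = 7*15 = 105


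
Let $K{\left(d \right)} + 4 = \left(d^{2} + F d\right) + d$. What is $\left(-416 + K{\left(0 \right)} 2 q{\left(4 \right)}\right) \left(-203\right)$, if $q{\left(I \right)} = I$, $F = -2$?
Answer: $90944$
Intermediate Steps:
$K{\left(d \right)} = -4 + d^{2} - d$ ($K{\left(d \right)} = -4 + \left(\left(d^{2} - 2 d\right) + d\right) = -4 + \left(d^{2} - d\right) = -4 + d^{2} - d$)
$\left(-416 + K{\left(0 \right)} 2 q{\left(4 \right)}\right) \left(-203\right) = \left(-416 + \left(-4 + 0^{2} - 0\right) 2 \cdot 4\right) \left(-203\right) = \left(-416 + \left(-4 + 0 + 0\right) 2 \cdot 4\right) \left(-203\right) = \left(-416 + \left(-4\right) 2 \cdot 4\right) \left(-203\right) = \left(-416 - 32\right) \left(-203\right) = \left(-448\right) \left(-203\right) = 90944$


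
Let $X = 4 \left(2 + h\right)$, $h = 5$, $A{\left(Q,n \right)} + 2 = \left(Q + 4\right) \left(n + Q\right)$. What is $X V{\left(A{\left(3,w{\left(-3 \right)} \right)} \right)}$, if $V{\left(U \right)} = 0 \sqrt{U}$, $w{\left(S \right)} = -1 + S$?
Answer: $0$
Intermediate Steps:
$A{\left(Q,n \right)} = -2 + \left(4 + Q\right) \left(Q + n\right)$ ($A{\left(Q,n \right)} = -2 + \left(Q + 4\right) \left(n + Q\right) = -2 + \left(4 + Q\right) \left(Q + n\right)$)
$V{\left(U \right)} = 0$
$X = 28$ ($X = 4 \left(2 + 5\right) = 4 \cdot 7 = 28$)
$X V{\left(A{\left(3,w{\left(-3 \right)} \right)} \right)} = 28 \cdot 0 = 0$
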